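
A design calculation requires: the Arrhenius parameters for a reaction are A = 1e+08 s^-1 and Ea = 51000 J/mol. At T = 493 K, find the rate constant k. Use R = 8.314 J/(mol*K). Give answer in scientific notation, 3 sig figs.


k = A * exp(-Ea/(R*T))
k = 1e+08 * exp(-51000 / (8.314 * 493))
k = 1e+08 * exp(-12.44266)
k = 3.95e+02


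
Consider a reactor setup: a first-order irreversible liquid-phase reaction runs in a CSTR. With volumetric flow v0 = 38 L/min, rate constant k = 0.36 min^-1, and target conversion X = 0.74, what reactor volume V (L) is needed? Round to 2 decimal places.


V = v0 * X / (k * (1 - X))
V = 38 * 0.74 / (0.36 * (1 - 0.74))
V = 28.12 / (0.36 * 0.26)
V = 28.12 / 0.0936
V = 300.43 L


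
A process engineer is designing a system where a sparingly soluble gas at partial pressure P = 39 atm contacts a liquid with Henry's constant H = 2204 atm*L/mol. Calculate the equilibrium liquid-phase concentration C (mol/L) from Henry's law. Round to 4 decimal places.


C = P / H
C = 39 / 2204
C = 0.0177 mol/L


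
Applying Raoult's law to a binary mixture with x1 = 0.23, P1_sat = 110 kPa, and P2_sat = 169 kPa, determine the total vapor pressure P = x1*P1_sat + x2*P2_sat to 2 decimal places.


P = x1*P1_sat + x2*P2_sat
x2 = 1 - x1 = 1 - 0.23 = 0.77
P = 0.23*110 + 0.77*169
P = 25.3 + 130.13
P = 155.43 kPa


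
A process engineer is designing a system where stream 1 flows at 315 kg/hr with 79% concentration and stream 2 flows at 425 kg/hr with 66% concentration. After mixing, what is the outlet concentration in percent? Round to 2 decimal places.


Mass balance on solute: F1*x1 + F2*x2 = F3*x3
F3 = F1 + F2 = 315 + 425 = 740 kg/hr
x3 = (F1*x1 + F2*x2)/F3
x3 = (315*0.79 + 425*0.66) / 740
x3 = 71.53%


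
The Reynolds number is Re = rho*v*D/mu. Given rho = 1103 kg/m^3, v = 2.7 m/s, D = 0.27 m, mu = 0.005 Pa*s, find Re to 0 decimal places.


Re = rho * v * D / mu
Re = 1103 * 2.7 * 0.27 / 0.005
Re = 804.087 / 0.005
Re = 160817


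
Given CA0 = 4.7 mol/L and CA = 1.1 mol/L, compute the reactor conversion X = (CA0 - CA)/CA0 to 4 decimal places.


X = (CA0 - CA) / CA0
X = (4.7 - 1.1) / 4.7
X = 3.6 / 4.7
X = 0.7660


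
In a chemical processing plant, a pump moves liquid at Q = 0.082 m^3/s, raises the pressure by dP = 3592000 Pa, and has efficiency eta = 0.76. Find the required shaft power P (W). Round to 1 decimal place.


P = Q * dP / eta
P = 0.082 * 3592000 / 0.76
P = 294544.0 / 0.76
P = 387557.9 W


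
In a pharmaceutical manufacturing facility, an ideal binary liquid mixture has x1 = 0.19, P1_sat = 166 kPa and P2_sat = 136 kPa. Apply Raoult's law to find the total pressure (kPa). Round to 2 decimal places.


P = x1*P1_sat + x2*P2_sat
x2 = 1 - x1 = 1 - 0.19 = 0.81
P = 0.19*166 + 0.81*136
P = 31.54 + 110.16
P = 141.70 kPa


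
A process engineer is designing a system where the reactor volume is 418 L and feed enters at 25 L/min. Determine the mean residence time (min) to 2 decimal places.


tau = V / v0
tau = 418 / 25
tau = 16.72 min


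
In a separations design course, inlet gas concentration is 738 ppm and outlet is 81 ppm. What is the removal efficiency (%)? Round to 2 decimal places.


Efficiency = (G_in - G_out) / G_in * 100%
Efficiency = (738 - 81) / 738 * 100
Efficiency = 657 / 738 * 100
Efficiency = 89.02%


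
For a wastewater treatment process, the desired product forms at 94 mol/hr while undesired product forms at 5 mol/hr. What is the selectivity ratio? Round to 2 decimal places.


S = desired product rate / undesired product rate
S = 94 / 5
S = 18.80


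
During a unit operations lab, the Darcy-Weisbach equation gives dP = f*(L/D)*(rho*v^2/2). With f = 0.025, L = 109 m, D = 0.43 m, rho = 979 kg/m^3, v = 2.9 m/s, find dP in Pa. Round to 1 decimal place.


dP = f * (L/D) * (rho*v^2/2)
dP = 0.025 * (109/0.43) * (979*2.9^2/2)
L/D = 253.48837209
rho*v^2/2 = 979*8.41/2 = 4116.695
dP = 0.025 * 253.48837209 * 4116.695
dP = 26088.4 Pa


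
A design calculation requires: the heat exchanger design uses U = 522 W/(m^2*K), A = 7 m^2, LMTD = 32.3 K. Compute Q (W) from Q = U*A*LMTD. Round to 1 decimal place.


Q = U * A * LMTD
Q = 522 * 7 * 32.3
Q = 118024.2 W


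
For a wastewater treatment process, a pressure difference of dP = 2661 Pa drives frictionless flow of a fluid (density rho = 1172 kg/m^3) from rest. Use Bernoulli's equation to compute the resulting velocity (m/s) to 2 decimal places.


v = sqrt(2*dP/rho)
v = sqrt(2*2661/1172)
v = sqrt(4.540956)
v = 2.13 m/s


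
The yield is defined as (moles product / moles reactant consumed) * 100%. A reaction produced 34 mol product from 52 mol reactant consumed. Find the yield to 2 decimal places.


Yield = (moles product / moles consumed) * 100%
Yield = (34 / 52) * 100
Yield = 0.6538 * 100
Yield = 65.38%


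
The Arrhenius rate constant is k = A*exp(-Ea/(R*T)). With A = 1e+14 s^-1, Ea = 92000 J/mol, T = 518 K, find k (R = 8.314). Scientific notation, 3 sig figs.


k = A * exp(-Ea/(R*T))
k = 1e+14 * exp(-92000 / (8.314 * 518))
k = 1e+14 * exp(-21.362302)
k = 5.28e+04


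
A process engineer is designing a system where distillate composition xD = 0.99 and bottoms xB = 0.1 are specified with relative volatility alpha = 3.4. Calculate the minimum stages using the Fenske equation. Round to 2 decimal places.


N_min = ln((xD*(1-xB))/(xB*(1-xD))) / ln(alpha)
Numerator inside ln: 0.891 / 0.001 = 891.0
ln(891.0) = 6.792344
ln(alpha) = ln(3.4) = 1.223775
N_min = 6.792344 / 1.223775 = 5.55


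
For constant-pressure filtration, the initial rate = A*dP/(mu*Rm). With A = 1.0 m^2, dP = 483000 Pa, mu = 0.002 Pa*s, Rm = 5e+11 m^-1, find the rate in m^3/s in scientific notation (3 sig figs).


rate = A * dP / (mu * Rm)
rate = 1.0 * 483000 / (0.002 * 5e+11)
rate = 483000.0 / 1.000e+09
rate = 4.83e-04 m^3/s


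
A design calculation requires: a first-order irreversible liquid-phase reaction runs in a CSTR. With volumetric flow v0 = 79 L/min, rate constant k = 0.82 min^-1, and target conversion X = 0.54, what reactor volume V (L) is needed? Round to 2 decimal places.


V = v0 * X / (k * (1 - X))
V = 79 * 0.54 / (0.82 * (1 - 0.54))
V = 42.66 / (0.82 * 0.46)
V = 42.66 / 0.3772
V = 113.10 L


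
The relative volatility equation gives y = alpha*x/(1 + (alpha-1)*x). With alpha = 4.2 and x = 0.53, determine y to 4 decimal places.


y = alpha*x / (1 + (alpha-1)*x)
y = 4.2*0.53 / (1 + (4.2-1)*0.53)
y = 2.226 / (1 + 1.696)
y = 2.226 / 2.696
y = 0.8257


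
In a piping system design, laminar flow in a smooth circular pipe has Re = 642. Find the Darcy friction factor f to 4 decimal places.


f = 64 / Re
f = 64 / 642
f = 0.0997


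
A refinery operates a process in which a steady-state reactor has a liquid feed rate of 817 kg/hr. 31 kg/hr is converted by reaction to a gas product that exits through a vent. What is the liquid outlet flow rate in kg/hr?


Steady-state mass balance on the main outlet: F_out = F_in - F_removed
F_out = 817 - 31
F_out = 786 kg/hr


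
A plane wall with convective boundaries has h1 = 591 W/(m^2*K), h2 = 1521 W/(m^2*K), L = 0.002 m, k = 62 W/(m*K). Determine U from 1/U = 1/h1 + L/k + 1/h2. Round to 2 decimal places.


1/U = 1/h1 + L/k + 1/h2
1/U = 1/591 + 0.002/62 + 1/1521
1/U = 0.0016920474 + 3.22581e-05 + 0.0006574622
1/U = 0.0023817677
U = 419.86 W/(m^2*K)


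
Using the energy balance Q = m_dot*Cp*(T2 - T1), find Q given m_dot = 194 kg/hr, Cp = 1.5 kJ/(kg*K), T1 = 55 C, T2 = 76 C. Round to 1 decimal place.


Q = m_dot * Cp * (T2 - T1)
Q = 194 * 1.5 * (76 - 55)
Q = 194 * 1.5 * 21
Q = 6111.0 kJ/hr


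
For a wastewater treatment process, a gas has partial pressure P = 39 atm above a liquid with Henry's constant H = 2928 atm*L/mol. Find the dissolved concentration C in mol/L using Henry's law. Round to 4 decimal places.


C = P / H
C = 39 / 2928
C = 0.0133 mol/L


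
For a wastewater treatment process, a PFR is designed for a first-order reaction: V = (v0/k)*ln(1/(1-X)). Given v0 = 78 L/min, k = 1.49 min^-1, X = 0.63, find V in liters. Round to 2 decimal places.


V = (v0/k) * ln(1/(1-X))
V = (78/1.49) * ln(1/(1-0.63))
V = 52.348993 * ln(2.702703)
V = 52.348993 * 0.994252
V = 52.05 L


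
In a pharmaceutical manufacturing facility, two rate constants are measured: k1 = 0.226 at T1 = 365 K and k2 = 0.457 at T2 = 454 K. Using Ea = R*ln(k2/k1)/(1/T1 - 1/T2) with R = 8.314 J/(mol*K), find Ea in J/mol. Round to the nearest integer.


Ea = R * ln(k2/k1) / (1/T1 - 1/T2)
ln(k2/k1) = ln(0.457/0.226) = 0.7041484
1/T1 - 1/T2 = 1/365 - 1/454 = 0.000537082856
Ea = 8.314 * 0.7041484 / 0.000537082856
Ea = 10900 J/mol


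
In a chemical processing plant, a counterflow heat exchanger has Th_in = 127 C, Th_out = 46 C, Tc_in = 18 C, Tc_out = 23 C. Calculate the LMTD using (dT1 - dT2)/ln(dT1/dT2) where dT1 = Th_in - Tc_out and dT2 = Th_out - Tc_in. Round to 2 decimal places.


dT1 = Th_in - Tc_out = 127 - 23 = 104
dT2 = Th_out - Tc_in = 46 - 18 = 28
LMTD = (dT1 - dT2) / ln(dT1/dT2)
LMTD = (104 - 28) / ln(104/28)
LMTD = 57.92 K


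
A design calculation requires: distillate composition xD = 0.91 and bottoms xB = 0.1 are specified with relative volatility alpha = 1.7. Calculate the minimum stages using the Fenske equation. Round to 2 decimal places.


N_min = ln((xD*(1-xB))/(xB*(1-xD))) / ln(alpha)
Numerator inside ln: 0.819 / 0.009 = 91.0
ln(91.0) = 4.51086
ln(alpha) = ln(1.7) = 0.530628
N_min = 4.51086 / 0.530628 = 8.50


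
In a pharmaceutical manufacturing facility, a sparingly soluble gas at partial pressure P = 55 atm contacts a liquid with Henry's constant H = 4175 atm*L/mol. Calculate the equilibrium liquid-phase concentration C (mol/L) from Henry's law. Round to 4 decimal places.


C = P / H
C = 55 / 4175
C = 0.0132 mol/L


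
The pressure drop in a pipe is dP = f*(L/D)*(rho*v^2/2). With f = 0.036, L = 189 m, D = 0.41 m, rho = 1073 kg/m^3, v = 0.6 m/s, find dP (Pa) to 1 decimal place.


dP = f * (L/D) * (rho*v^2/2)
dP = 0.036 * (189/0.41) * (1073*0.6^2/2)
L/D = 460.97560976
rho*v^2/2 = 1073*0.36/2 = 193.14
dP = 0.036 * 460.97560976 * 193.14
dP = 3205.2 Pa


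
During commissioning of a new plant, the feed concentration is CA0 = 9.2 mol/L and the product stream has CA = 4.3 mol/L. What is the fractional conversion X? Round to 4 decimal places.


X = (CA0 - CA) / CA0
X = (9.2 - 4.3) / 9.2
X = 4.9 / 9.2
X = 0.5326


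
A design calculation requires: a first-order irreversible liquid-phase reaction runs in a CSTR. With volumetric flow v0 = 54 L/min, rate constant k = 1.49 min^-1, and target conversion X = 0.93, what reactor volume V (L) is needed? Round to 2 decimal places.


V = v0 * X / (k * (1 - X))
V = 54 * 0.93 / (1.49 * (1 - 0.93))
V = 50.22 / (1.49 * 0.07)
V = 50.22 / 0.1043
V = 481.50 L


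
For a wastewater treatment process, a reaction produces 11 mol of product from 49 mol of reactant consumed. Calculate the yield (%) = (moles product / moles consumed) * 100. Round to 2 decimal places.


Yield = (moles product / moles consumed) * 100%
Yield = (11 / 49) * 100
Yield = 0.2245 * 100
Yield = 22.45%


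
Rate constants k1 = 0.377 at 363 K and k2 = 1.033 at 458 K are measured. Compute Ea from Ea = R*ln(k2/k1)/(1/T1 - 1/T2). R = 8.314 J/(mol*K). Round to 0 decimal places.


Ea = R * ln(k2/k1) / (1/T1 - 1/T2)
ln(k2/k1) = ln(1.033/0.377) = 1.0079773
1/T1 - 1/T2 = 1/363 - 1/458 = 0.000571414823
Ea = 8.314 * 1.0079773 / 0.000571414823
Ea = 14666 J/mol


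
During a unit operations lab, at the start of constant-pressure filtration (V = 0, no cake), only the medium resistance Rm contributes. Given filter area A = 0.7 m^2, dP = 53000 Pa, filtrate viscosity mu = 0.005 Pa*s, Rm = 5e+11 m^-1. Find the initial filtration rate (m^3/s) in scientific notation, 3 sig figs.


rate = A * dP / (mu * Rm)
rate = 0.7 * 53000 / (0.005 * 5e+11)
rate = 37100.0 / 2.500e+09
rate = 1.48e-05 m^3/s


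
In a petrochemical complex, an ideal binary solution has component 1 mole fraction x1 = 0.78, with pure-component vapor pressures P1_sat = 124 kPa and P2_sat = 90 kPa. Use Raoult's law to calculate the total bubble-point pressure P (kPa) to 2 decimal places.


P = x1*P1_sat + x2*P2_sat
x2 = 1 - x1 = 1 - 0.78 = 0.22
P = 0.78*124 + 0.22*90
P = 96.72 + 19.8
P = 116.52 kPa


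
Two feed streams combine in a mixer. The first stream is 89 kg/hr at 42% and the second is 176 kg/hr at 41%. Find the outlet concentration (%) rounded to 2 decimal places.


Mass balance on solute: F1*x1 + F2*x2 = F3*x3
F3 = F1 + F2 = 89 + 176 = 265 kg/hr
x3 = (F1*x1 + F2*x2)/F3
x3 = (89*0.42 + 176*0.41) / 265
x3 = 41.34%


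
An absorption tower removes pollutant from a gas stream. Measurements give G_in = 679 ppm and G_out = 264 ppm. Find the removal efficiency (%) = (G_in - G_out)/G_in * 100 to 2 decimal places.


Efficiency = (G_in - G_out) / G_in * 100%
Efficiency = (679 - 264) / 679 * 100
Efficiency = 415 / 679 * 100
Efficiency = 61.12%


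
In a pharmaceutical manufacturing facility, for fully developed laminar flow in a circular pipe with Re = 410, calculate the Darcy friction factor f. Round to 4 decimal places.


f = 64 / Re
f = 64 / 410
f = 0.1561


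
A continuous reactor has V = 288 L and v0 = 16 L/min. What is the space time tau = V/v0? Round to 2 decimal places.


tau = V / v0
tau = 288 / 16
tau = 18.00 min


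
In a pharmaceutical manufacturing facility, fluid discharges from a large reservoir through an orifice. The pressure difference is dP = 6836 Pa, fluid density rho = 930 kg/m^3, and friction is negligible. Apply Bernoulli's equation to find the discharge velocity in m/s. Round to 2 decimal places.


v = sqrt(2*dP/rho)
v = sqrt(2*6836/930)
v = sqrt(14.701075)
v = 3.83 m/s


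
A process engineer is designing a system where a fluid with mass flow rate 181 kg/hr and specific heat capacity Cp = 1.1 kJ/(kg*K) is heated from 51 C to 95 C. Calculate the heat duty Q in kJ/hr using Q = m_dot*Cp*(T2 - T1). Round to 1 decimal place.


Q = m_dot * Cp * (T2 - T1)
Q = 181 * 1.1 * (95 - 51)
Q = 181 * 1.1 * 44
Q = 8760.4 kJ/hr


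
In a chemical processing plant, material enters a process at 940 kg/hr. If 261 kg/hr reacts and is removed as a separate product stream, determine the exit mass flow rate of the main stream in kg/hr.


Steady-state mass balance on the main outlet: F_out = F_in - F_removed
F_out = 940 - 261
F_out = 679 kg/hr


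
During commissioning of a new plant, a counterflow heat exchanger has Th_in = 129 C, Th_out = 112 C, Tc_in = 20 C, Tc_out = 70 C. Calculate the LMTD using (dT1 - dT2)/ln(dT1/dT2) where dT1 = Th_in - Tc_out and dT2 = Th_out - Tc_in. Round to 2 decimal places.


dT1 = Th_in - Tc_out = 129 - 70 = 59
dT2 = Th_out - Tc_in = 112 - 20 = 92
LMTD = (dT1 - dT2) / ln(dT1/dT2)
LMTD = (59 - 92) / ln(59/92)
LMTD = 74.28 K


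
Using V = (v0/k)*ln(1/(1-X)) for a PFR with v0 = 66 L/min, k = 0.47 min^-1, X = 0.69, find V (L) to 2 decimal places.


V = (v0/k) * ln(1/(1-X))
V = (66/0.47) * ln(1/(1-0.69))
V = 140.425532 * ln(3.225806)
V = 140.425532 * 1.171183
V = 164.46 L


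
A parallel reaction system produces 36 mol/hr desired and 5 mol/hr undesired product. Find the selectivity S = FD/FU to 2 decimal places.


S = desired product rate / undesired product rate
S = 36 / 5
S = 7.20


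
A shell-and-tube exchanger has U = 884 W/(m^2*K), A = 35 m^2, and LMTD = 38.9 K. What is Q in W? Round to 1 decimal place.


Q = U * A * LMTD
Q = 884 * 35 * 38.9
Q = 1203566.0 W


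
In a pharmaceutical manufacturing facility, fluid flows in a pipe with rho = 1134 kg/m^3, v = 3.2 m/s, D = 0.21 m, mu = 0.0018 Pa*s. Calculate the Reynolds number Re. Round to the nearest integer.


Re = rho * v * D / mu
Re = 1134 * 3.2 * 0.21 / 0.0018
Re = 762.048 / 0.0018
Re = 423360


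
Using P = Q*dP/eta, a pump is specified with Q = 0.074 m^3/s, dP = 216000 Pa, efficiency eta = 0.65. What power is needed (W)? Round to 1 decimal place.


P = Q * dP / eta
P = 0.074 * 216000 / 0.65
P = 15984.0 / 0.65
P = 24590.8 W


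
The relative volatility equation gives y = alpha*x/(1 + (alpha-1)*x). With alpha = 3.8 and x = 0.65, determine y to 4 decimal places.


y = alpha*x / (1 + (alpha-1)*x)
y = 3.8*0.65 / (1 + (3.8-1)*0.65)
y = 2.47 / (1 + 1.82)
y = 2.47 / 2.82
y = 0.8759


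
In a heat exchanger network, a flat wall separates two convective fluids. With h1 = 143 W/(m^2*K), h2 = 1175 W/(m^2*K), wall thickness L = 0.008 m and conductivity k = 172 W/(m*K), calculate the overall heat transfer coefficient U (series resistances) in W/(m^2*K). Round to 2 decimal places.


1/U = 1/h1 + L/k + 1/h2
1/U = 1/143 + 0.008/172 + 1/1175
1/U = 0.006993007 + 4.65116e-05 + 0.0008510638
1/U = 0.0078905824
U = 126.73 W/(m^2*K)


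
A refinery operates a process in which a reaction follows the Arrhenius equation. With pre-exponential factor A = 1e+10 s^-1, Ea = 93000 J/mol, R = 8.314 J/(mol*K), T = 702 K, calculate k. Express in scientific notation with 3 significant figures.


k = A * exp(-Ea/(R*T))
k = 1e+10 * exp(-93000 / (8.314 * 702))
k = 1e+10 * exp(-15.934404)
k = 1.20e+03


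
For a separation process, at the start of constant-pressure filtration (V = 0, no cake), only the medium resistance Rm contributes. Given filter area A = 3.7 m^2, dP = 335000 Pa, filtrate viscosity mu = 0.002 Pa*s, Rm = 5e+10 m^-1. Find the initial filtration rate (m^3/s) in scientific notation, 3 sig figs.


rate = A * dP / (mu * Rm)
rate = 3.7 * 335000 / (0.002 * 5e+10)
rate = 1239500.0 / 1.000e+08
rate = 1.24e-02 m^3/s


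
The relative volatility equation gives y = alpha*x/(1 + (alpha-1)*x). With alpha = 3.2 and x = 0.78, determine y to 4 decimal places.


y = alpha*x / (1 + (alpha-1)*x)
y = 3.2*0.78 / (1 + (3.2-1)*0.78)
y = 2.496 / (1 + 1.716)
y = 2.496 / 2.716
y = 0.9190


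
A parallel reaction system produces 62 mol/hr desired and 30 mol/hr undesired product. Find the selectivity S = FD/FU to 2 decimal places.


S = desired product rate / undesired product rate
S = 62 / 30
S = 2.07


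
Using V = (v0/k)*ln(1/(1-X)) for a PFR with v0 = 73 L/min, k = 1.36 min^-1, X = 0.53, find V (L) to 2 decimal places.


V = (v0/k) * ln(1/(1-X))
V = (73/1.36) * ln(1/(1-0.53))
V = 53.676471 * ln(2.12766)
V = 53.676471 * 0.755023
V = 40.53 L


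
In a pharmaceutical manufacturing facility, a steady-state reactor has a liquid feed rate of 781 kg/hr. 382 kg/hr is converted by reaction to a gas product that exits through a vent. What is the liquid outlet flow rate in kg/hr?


Steady-state mass balance on the main outlet: F_out = F_in - F_removed
F_out = 781 - 382
F_out = 399 kg/hr


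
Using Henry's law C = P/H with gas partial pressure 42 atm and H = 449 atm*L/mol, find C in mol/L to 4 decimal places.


C = P / H
C = 42 / 449
C = 0.0935 mol/L


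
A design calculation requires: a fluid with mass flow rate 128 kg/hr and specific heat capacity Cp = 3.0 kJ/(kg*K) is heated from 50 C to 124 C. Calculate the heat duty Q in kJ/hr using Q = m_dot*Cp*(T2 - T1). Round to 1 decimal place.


Q = m_dot * Cp * (T2 - T1)
Q = 128 * 3.0 * (124 - 50)
Q = 128 * 3.0 * 74
Q = 28416.0 kJ/hr


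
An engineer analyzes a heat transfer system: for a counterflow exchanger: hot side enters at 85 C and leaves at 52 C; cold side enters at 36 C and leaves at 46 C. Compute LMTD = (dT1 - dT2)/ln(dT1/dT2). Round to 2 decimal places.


dT1 = Th_in - Tc_out = 85 - 46 = 39
dT2 = Th_out - Tc_in = 52 - 36 = 16
LMTD = (dT1 - dT2) / ln(dT1/dT2)
LMTD = (39 - 16) / ln(39/16)
LMTD = 25.81 K


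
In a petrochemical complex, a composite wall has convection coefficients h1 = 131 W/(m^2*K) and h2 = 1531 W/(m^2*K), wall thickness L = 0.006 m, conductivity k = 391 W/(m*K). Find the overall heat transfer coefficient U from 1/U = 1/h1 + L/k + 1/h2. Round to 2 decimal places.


1/U = 1/h1 + L/k + 1/h2
1/U = 1/131 + 0.006/391 + 1/1531
1/U = 0.0076335878 + 1.53453e-05 + 0.0006531679
1/U = 0.008302101
U = 120.45 W/(m^2*K)


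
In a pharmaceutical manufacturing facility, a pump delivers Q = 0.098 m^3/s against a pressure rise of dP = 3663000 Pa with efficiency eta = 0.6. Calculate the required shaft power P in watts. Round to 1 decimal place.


P = Q * dP / eta
P = 0.098 * 3663000 / 0.6
P = 358974.0 / 0.6
P = 598290.0 W


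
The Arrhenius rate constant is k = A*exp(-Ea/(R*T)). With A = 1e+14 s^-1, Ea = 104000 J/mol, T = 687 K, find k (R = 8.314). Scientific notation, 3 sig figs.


k = A * exp(-Ea/(R*T))
k = 1e+14 * exp(-104000 / (8.314 * 687))
k = 1e+14 * exp(-18.208182)
k = 1.24e+06


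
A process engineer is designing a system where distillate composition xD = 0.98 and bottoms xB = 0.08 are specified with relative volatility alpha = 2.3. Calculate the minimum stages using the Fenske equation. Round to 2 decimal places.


N_min = ln((xD*(1-xB))/(xB*(1-xD))) / ln(alpha)
Numerator inside ln: 0.9016 / 0.0016 = 563.5
ln(563.5) = 6.334167
ln(alpha) = ln(2.3) = 0.832909
N_min = 6.334167 / 0.832909 = 7.60


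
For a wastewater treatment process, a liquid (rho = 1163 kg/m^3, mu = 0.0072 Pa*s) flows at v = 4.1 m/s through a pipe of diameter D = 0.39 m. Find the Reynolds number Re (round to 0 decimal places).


Re = rho * v * D / mu
Re = 1163 * 4.1 * 0.39 / 0.0072
Re = 1859.637 / 0.0072
Re = 258283


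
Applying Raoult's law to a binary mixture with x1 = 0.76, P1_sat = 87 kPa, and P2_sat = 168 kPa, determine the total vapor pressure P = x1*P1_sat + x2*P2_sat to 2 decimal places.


P = x1*P1_sat + x2*P2_sat
x2 = 1 - x1 = 1 - 0.76 = 0.24
P = 0.76*87 + 0.24*168
P = 66.12 + 40.32
P = 106.44 kPa


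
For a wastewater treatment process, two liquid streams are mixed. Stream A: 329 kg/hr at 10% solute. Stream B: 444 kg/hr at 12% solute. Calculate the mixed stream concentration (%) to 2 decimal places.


Mass balance on solute: F1*x1 + F2*x2 = F3*x3
F3 = F1 + F2 = 329 + 444 = 773 kg/hr
x3 = (F1*x1 + F2*x2)/F3
x3 = (329*0.1 + 444*0.12) / 773
x3 = 11.15%


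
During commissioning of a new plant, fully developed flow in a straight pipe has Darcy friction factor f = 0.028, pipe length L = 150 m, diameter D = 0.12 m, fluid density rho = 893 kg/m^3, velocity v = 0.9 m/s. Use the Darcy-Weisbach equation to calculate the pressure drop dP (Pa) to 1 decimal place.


dP = f * (L/D) * (rho*v^2/2)
dP = 0.028 * (150/0.12) * (893*0.9^2/2)
L/D = 1250.0
rho*v^2/2 = 893*0.81/2 = 361.665
dP = 0.028 * 1250.0 * 361.665
dP = 12658.3 Pa


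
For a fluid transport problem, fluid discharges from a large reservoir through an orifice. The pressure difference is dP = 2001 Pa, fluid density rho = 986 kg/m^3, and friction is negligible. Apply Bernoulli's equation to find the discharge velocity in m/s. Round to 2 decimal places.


v = sqrt(2*dP/rho)
v = sqrt(2*2001/986)
v = sqrt(4.058824)
v = 2.01 m/s


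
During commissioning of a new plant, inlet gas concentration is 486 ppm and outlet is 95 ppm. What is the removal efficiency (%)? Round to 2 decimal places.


Efficiency = (G_in - G_out) / G_in * 100%
Efficiency = (486 - 95) / 486 * 100
Efficiency = 391 / 486 * 100
Efficiency = 80.45%


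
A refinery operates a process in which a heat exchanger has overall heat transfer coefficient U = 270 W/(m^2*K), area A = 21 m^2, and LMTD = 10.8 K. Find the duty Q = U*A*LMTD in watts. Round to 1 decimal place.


Q = U * A * LMTD
Q = 270 * 21 * 10.8
Q = 61236.0 W


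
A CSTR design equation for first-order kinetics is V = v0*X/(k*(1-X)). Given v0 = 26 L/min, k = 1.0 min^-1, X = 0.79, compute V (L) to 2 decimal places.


V = v0 * X / (k * (1 - X))
V = 26 * 0.79 / (1.0 * (1 - 0.79))
V = 20.54 / (1.0 * 0.21)
V = 20.54 / 0.21
V = 97.81 L


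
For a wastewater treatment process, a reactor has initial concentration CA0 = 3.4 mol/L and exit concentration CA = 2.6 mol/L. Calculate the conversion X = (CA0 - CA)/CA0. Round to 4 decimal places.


X = (CA0 - CA) / CA0
X = (3.4 - 2.6) / 3.4
X = 0.8 / 3.4
X = 0.2353


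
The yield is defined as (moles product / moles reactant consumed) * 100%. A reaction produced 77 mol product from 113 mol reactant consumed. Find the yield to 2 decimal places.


Yield = (moles product / moles consumed) * 100%
Yield = (77 / 113) * 100
Yield = 0.6814 * 100
Yield = 68.14%


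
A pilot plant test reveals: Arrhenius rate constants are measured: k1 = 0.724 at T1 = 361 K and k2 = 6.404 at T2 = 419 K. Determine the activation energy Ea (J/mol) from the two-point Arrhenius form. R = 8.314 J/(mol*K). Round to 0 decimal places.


Ea = R * ln(k2/k1) / (1/T1 - 1/T2)
ln(k2/k1) = ln(6.404/0.724) = 2.1798867
1/T1 - 1/T2 = 1/361 - 1/419 = 0.000383448258
Ea = 8.314 * 2.1798867 / 0.000383448258
Ea = 47265 J/mol


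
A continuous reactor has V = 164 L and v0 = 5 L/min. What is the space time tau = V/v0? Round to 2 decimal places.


tau = V / v0
tau = 164 / 5
tau = 32.80 min


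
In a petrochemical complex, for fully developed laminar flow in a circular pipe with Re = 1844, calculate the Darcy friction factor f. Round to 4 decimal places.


f = 64 / Re
f = 64 / 1844
f = 0.0347


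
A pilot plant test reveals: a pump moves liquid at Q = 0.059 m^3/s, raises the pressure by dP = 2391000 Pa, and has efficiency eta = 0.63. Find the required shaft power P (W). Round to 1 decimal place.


P = Q * dP / eta
P = 0.059 * 2391000 / 0.63
P = 141069.0 / 0.63
P = 223919.0 W


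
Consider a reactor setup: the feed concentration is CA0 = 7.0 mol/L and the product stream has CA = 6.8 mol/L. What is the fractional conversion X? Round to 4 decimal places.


X = (CA0 - CA) / CA0
X = (7.0 - 6.8) / 7.0
X = 0.2 / 7.0
X = 0.0286


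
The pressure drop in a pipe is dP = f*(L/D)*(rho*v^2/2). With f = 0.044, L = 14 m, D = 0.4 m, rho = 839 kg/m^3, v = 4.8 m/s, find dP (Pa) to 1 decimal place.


dP = f * (L/D) * (rho*v^2/2)
dP = 0.044 * (14/0.4) * (839*4.8^2/2)
L/D = 35.0
rho*v^2/2 = 839*23.04/2 = 9665.28
dP = 0.044 * 35.0 * 9665.28
dP = 14884.5 Pa


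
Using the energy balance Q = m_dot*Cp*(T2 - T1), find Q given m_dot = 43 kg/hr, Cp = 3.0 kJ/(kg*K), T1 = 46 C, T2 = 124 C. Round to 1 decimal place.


Q = m_dot * Cp * (T2 - T1)
Q = 43 * 3.0 * (124 - 46)
Q = 43 * 3.0 * 78
Q = 10062.0 kJ/hr


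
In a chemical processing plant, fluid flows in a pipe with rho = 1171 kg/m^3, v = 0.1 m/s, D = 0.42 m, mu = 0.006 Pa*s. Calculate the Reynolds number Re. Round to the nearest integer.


Re = rho * v * D / mu
Re = 1171 * 0.1 * 0.42 / 0.006
Re = 49.182 / 0.006
Re = 8197


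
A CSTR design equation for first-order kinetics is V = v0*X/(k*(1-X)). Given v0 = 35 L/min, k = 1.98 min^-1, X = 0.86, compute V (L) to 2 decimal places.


V = v0 * X / (k * (1 - X))
V = 35 * 0.86 / (1.98 * (1 - 0.86))
V = 30.1 / (1.98 * 0.14)
V = 30.1 / 0.2772
V = 108.59 L


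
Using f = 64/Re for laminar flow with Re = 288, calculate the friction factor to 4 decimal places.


f = 64 / Re
f = 64 / 288
f = 0.2222


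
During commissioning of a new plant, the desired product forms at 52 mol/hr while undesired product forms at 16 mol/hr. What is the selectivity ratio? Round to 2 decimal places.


S = desired product rate / undesired product rate
S = 52 / 16
S = 3.25


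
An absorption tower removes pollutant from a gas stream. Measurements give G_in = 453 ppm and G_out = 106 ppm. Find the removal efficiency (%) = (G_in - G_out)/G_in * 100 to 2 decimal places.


Efficiency = (G_in - G_out) / G_in * 100%
Efficiency = (453 - 106) / 453 * 100
Efficiency = 347 / 453 * 100
Efficiency = 76.60%


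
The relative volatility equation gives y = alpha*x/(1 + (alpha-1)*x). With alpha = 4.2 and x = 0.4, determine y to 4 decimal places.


y = alpha*x / (1 + (alpha-1)*x)
y = 4.2*0.4 / (1 + (4.2-1)*0.4)
y = 1.68 / (1 + 1.28)
y = 1.68 / 2.28
y = 0.7368


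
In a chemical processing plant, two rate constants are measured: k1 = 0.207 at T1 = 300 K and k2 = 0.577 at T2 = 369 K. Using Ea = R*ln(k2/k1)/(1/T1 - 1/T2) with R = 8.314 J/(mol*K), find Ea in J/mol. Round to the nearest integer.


Ea = R * ln(k2/k1) / (1/T1 - 1/T2)
ln(k2/k1) = ln(0.577/0.207) = 1.0251235
1/T1 - 1/T2 = 1/300 - 1/369 = 0.000623306233
Ea = 8.314 * 1.0251235 / 0.000623306233
Ea = 13674 J/mol


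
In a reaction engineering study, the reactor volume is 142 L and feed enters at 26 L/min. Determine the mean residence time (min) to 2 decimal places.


tau = V / v0
tau = 142 / 26
tau = 5.46 min


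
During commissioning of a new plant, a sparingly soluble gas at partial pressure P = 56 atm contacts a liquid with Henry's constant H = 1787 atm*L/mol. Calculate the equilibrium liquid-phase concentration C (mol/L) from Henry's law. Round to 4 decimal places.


C = P / H
C = 56 / 1787
C = 0.0313 mol/L


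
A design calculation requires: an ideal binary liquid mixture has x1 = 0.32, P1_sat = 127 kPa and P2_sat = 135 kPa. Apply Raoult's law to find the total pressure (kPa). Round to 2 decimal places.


P = x1*P1_sat + x2*P2_sat
x2 = 1 - x1 = 1 - 0.32 = 0.68
P = 0.32*127 + 0.68*135
P = 40.64 + 91.8
P = 132.44 kPa


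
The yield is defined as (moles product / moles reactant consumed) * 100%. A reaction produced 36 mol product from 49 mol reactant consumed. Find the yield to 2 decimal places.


Yield = (moles product / moles consumed) * 100%
Yield = (36 / 49) * 100
Yield = 0.7347 * 100
Yield = 73.47%


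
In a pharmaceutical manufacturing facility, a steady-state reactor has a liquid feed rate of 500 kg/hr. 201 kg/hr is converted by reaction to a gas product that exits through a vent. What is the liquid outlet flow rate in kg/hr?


Steady-state mass balance on the main outlet: F_out = F_in - F_removed
F_out = 500 - 201
F_out = 299 kg/hr


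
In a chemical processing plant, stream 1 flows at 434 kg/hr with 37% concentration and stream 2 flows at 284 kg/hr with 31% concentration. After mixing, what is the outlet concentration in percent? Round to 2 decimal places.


Mass balance on solute: F1*x1 + F2*x2 = F3*x3
F3 = F1 + F2 = 434 + 284 = 718 kg/hr
x3 = (F1*x1 + F2*x2)/F3
x3 = (434*0.37 + 284*0.31) / 718
x3 = 34.63%


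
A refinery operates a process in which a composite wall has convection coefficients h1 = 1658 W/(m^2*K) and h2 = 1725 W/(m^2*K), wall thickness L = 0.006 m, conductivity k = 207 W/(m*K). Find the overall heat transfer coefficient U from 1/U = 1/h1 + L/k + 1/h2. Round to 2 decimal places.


1/U = 1/h1 + L/k + 1/h2
1/U = 1/1658 + 0.006/207 + 1/1725
1/U = 0.0006031363 + 2.89855e-05 + 0.0005797101
1/U = 0.0012118319
U = 825.20 W/(m^2*K)


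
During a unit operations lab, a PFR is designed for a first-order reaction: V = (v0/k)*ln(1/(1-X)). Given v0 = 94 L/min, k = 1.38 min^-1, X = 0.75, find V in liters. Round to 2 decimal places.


V = (v0/k) * ln(1/(1-X))
V = (94/1.38) * ln(1/(1-0.75))
V = 68.115942 * ln(4.0)
V = 68.115942 * 1.386294
V = 94.43 L


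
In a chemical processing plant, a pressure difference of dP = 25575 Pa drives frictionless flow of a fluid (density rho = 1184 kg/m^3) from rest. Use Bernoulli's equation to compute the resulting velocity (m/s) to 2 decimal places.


v = sqrt(2*dP/rho)
v = sqrt(2*25575/1184)
v = sqrt(43.201014)
v = 6.57 m/s


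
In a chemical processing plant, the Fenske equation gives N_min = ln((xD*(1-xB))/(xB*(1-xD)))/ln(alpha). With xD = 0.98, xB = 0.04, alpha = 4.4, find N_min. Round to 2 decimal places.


N_min = ln((xD*(1-xB))/(xB*(1-xD))) / ln(alpha)
Numerator inside ln: 0.9408 / 0.0008 = 1176.0
ln(1176.0) = 7.069874
ln(alpha) = ln(4.4) = 1.481605
N_min = 7.069874 / 1.481605 = 4.77


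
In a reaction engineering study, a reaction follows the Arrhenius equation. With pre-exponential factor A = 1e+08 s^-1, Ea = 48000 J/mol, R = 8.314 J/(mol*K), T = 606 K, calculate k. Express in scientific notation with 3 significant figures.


k = A * exp(-Ea/(R*T))
k = 1e+08 * exp(-48000 / (8.314 * 606))
k = 1e+08 * exp(-9.527053)
k = 7.29e+03


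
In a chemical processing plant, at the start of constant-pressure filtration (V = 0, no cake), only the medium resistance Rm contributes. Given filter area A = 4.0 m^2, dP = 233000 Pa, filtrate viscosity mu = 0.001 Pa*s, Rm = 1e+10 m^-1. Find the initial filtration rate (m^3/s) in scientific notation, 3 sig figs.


rate = A * dP / (mu * Rm)
rate = 4.0 * 233000 / (0.001 * 1e+10)
rate = 932000.0 / 1.000e+07
rate = 9.32e-02 m^3/s


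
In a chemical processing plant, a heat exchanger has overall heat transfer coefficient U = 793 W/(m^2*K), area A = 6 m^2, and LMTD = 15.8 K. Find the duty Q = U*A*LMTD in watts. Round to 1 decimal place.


Q = U * A * LMTD
Q = 793 * 6 * 15.8
Q = 75176.4 W


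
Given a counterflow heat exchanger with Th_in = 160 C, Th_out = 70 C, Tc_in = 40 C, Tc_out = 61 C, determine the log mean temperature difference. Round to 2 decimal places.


dT1 = Th_in - Tc_out = 160 - 61 = 99
dT2 = Th_out - Tc_in = 70 - 40 = 30
LMTD = (dT1 - dT2) / ln(dT1/dT2)
LMTD = (99 - 30) / ln(99/30)
LMTD = 57.79 K


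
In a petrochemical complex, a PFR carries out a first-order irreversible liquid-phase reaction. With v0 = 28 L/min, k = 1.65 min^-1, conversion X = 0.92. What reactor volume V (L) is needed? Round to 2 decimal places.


V = (v0/k) * ln(1/(1-X))
V = (28/1.65) * ln(1/(1-0.92))
V = 16.969697 * ln(12.5)
V = 16.969697 * 2.525729
V = 42.86 L


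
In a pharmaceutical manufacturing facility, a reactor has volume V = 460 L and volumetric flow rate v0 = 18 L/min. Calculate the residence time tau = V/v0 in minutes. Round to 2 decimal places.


tau = V / v0
tau = 460 / 18
tau = 25.56 min


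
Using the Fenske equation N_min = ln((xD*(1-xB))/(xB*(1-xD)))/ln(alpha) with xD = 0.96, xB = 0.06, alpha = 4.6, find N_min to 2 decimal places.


N_min = ln((xD*(1-xB))/(xB*(1-xD))) / ln(alpha)
Numerator inside ln: 0.9024 / 0.0024 = 376.0
ln(376.0) = 5.929589
ln(alpha) = ln(4.6) = 1.526056
N_min = 5.929589 / 1.526056 = 3.89


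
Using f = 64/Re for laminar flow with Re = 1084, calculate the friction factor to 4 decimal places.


f = 64 / Re
f = 64 / 1084
f = 0.0590


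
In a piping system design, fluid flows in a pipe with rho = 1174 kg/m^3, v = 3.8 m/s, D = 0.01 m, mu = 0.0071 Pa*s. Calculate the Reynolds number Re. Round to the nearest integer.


Re = rho * v * D / mu
Re = 1174 * 3.8 * 0.01 / 0.0071
Re = 44.612 / 0.0071
Re = 6283


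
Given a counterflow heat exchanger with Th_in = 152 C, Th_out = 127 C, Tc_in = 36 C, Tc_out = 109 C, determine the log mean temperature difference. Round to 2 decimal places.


dT1 = Th_in - Tc_out = 152 - 109 = 43
dT2 = Th_out - Tc_in = 127 - 36 = 91
LMTD = (dT1 - dT2) / ln(dT1/dT2)
LMTD = (43 - 91) / ln(43/91)
LMTD = 64.03 K


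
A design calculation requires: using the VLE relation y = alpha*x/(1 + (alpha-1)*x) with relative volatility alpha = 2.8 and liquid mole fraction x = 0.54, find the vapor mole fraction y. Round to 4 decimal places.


y = alpha*x / (1 + (alpha-1)*x)
y = 2.8*0.54 / (1 + (2.8-1)*0.54)
y = 1.512 / (1 + 0.972)
y = 1.512 / 1.972
y = 0.7667


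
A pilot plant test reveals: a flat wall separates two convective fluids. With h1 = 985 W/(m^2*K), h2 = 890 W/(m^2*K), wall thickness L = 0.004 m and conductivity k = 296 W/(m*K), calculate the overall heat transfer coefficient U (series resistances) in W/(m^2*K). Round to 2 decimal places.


1/U = 1/h1 + L/k + 1/h2
1/U = 1/985 + 0.004/296 + 1/890
1/U = 0.0010152284 + 1.35135e-05 + 0.0011235955
1/U = 0.0021523374
U = 464.61 W/(m^2*K)


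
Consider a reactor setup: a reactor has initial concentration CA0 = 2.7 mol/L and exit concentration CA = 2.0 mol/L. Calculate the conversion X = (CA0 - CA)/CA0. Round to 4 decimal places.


X = (CA0 - CA) / CA0
X = (2.7 - 2.0) / 2.7
X = 0.7 / 2.7
X = 0.2593


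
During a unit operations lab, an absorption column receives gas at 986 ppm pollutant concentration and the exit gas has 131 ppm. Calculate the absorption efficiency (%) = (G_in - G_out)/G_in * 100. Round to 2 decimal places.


Efficiency = (G_in - G_out) / G_in * 100%
Efficiency = (986 - 131) / 986 * 100
Efficiency = 855 / 986 * 100
Efficiency = 86.71%


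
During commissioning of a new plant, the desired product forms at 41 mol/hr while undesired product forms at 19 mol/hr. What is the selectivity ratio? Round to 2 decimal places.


S = desired product rate / undesired product rate
S = 41 / 19
S = 2.16


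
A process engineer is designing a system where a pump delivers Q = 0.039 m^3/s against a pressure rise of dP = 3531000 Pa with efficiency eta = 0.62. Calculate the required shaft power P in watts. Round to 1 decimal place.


P = Q * dP / eta
P = 0.039 * 3531000 / 0.62
P = 137709.0 / 0.62
P = 222111.3 W


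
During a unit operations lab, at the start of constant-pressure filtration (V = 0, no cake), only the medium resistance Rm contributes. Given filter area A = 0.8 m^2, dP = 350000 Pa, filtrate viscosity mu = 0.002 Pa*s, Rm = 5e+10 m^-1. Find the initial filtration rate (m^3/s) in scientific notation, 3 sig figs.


rate = A * dP / (mu * Rm)
rate = 0.8 * 350000 / (0.002 * 5e+10)
rate = 280000.0 / 1.000e+08
rate = 2.80e-03 m^3/s


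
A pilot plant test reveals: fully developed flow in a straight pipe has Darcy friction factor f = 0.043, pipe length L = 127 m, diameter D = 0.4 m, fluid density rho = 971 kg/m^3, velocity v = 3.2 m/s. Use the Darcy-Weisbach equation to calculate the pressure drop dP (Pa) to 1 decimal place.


dP = f * (L/D) * (rho*v^2/2)
dP = 0.043 * (127/0.4) * (971*3.2^2/2)
L/D = 317.5
rho*v^2/2 = 971*10.24/2 = 4971.52
dP = 0.043 * 317.5 * 4971.52
dP = 67873.7 Pa


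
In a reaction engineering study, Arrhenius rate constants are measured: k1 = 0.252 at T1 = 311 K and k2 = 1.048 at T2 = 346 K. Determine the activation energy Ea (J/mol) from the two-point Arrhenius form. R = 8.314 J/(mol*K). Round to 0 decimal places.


Ea = R * ln(k2/k1) / (1/T1 - 1/T2)
ln(k2/k1) = ln(1.048/0.252) = 1.4252098
1/T1 - 1/T2 = 1/311 - 1/346 = 0.000325260673
Ea = 8.314 * 1.4252098 / 0.000325260673
Ea = 36430 J/mol


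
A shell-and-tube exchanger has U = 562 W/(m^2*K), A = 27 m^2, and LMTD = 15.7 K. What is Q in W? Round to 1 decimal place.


Q = U * A * LMTD
Q = 562 * 27 * 15.7
Q = 238231.8 W


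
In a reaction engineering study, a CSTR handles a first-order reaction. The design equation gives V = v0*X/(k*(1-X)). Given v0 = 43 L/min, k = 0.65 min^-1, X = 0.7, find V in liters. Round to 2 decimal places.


V = v0 * X / (k * (1 - X))
V = 43 * 0.7 / (0.65 * (1 - 0.7))
V = 30.1 / (0.65 * 0.3)
V = 30.1 / 0.195
V = 154.36 L


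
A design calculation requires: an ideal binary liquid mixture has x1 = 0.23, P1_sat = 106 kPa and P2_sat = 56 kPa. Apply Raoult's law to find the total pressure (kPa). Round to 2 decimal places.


P = x1*P1_sat + x2*P2_sat
x2 = 1 - x1 = 1 - 0.23 = 0.77
P = 0.23*106 + 0.77*56
P = 24.38 + 43.12
P = 67.50 kPa


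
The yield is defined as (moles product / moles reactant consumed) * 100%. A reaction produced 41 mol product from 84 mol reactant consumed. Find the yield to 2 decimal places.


Yield = (moles product / moles consumed) * 100%
Yield = (41 / 84) * 100
Yield = 0.4881 * 100
Yield = 48.81%


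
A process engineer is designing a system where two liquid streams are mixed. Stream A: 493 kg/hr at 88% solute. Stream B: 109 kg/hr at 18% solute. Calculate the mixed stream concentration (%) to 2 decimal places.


Mass balance on solute: F1*x1 + F2*x2 = F3*x3
F3 = F1 + F2 = 493 + 109 = 602 kg/hr
x3 = (F1*x1 + F2*x2)/F3
x3 = (493*0.88 + 109*0.18) / 602
x3 = 75.33%


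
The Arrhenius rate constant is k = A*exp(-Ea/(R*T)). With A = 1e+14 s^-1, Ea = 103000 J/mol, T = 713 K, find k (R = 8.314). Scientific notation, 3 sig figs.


k = A * exp(-Ea/(R*T))
k = 1e+14 * exp(-103000 / (8.314 * 713))
k = 1e+14 * exp(-17.375515)
k = 2.84e+06


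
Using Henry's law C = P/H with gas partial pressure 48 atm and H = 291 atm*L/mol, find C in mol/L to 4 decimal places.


C = P / H
C = 48 / 291
C = 0.1649 mol/L


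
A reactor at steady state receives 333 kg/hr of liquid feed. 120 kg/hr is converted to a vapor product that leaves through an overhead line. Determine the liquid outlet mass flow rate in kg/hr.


Steady-state mass balance on the main outlet: F_out = F_in - F_removed
F_out = 333 - 120
F_out = 213 kg/hr
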